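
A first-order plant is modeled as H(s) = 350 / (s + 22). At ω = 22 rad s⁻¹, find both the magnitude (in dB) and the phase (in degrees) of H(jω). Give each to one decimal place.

|H| = 21.0 dB, ∠H = -45.0°

|j22 + 22| = √(22² + 22²) = 31.11
|H(j22)| = 350 / 31.11 = 11.249
20 log₁₀(11.249) = 21.02 dB
∠(j22 + 22) = arctan(22/22) = 45.00°
∠H(j22) = −45.00° = -45.00°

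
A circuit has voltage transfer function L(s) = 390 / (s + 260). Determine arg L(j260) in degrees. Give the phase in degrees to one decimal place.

-45.0°

∠(j260 + 260) = arctan(260/260) = 45.00°
∠L(j260) = −45.00° = -45.00°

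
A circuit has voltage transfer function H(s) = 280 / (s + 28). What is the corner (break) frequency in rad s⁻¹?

The single real pole at s = −28 gives a corner at ω = 28 rad s⁻¹.

28 rad s⁻¹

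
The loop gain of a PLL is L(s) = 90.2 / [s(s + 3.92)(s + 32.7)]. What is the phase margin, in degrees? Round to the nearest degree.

Gain crossover: |L(jω)| = 1 at ω ≈ 0.693 rad/s.
∠L(j0.693) = −90° − arctan(0.693/3.92) − arctan(0.693/32.7) ≈ -101.24°
PM = 180° + (-101.24°) = 78.76°

79 deg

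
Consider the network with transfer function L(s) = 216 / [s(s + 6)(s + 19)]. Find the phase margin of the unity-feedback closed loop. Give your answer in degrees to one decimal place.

67.8°

Gain crossover: |L(jω)| = 1 at ω ≈ 1.81 rad/sec.
∠L(j1.81) = −90° − arctan(1.81/6) − arctan(1.81/19) ≈ -112.18°
PM = 180° + (-112.18°) = 67.82°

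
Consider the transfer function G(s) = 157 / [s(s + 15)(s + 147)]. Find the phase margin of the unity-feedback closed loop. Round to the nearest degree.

90 deg

Gain crossover: |G(jω)| = 1 at ω ≈ 0.0712 rad/sec.
∠G(j0.0712) = −90° − arctan(0.0712/15) − arctan(0.0712/147) ≈ -90.30°
PM = 180° + (-90.30°) = 89.70°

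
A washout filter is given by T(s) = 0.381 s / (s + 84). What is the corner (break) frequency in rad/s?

The single real pole at s = −84 gives a corner at ω = 84 rad/s.

84 rad/s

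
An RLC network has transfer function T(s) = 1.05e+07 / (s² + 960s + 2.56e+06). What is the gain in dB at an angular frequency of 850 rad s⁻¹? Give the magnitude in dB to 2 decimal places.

|(j850)² + 960(j850) + 2.56e+06| = |1.8375e+06 + j8.16e+05| = 2.011e+06
|T(j850)| = 1.05e+07 / 2.011e+06 = 5.2225
20 log₁₀(5.2225) = 14.358 dB

14.36 dB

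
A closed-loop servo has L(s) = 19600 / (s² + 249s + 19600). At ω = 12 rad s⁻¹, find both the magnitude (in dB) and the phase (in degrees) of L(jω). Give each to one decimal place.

|(j12)² + 249(j12) + 19600| = |19456 + j2988| = 1.968e+04
|L(j12)| = 19600 / 1.968e+04 = 0.99573
20 log₁₀(0.99573) = -0.04 dB
∠[(j12)² + 249(j12) + 19600] = ∠[19456 + j2988] = 8.73°
∠L(j12) = −8.73° = -8.73°

|L| = -0.0 dB, ∠L = -8.7°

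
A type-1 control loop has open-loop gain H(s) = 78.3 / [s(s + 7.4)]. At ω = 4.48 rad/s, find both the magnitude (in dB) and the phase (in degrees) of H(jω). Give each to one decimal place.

|j4.48 + 7.4| = √(4.48² + 7.4²) = 8.65
|j4.48| = 4.48
|H(j4.48)| = 78.3 / (8.65 × 4.48) = 2.0204
20 log₁₀(2.0204) = 6.11 dB
∠(j4.48 + 7.4) = arctan(4.48/7.4) = 31.19°
∠(j4.48) = 90.00°
∠H(j4.48) = − (31.19° + 90.00°) = -121.19°

|H| = 6.1 dB, ∠H = -121.2°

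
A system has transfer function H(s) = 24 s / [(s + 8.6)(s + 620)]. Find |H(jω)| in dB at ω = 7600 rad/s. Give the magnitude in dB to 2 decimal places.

|j7600| = 7600
|j7600 + 8.6| = √(7600² + 8.6²) = 7600
|j7600 + 620| = √(7600² + 620²) = 7625
|H(j7600)| = 24 × 7600 / (7600 × 7625) = 0.0031474
20 log₁₀(0.0031474) = -50.041 dB

-50.04 dB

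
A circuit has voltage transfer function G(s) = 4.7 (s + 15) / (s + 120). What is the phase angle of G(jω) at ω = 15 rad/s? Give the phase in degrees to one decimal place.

37.9°

∠(j15 + 15) = arctan(15/15) = 45.00°
∠(j15 + 120) = arctan(15/120) = 7.13°
∠G(j15) = 45.00° − 7.13° = 37.87°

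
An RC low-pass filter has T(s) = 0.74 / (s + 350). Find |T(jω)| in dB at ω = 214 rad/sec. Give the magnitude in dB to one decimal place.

|j214 + 350| = √(214² + 350²) = 410.2
|T(j214)| = 0.74 / 410.2 = 0.0018038
20 log₁₀(0.0018038) = -54.88 dB

-54.9 dB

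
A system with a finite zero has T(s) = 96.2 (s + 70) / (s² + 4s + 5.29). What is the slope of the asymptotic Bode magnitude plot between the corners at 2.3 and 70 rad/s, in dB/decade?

In this band the factors already past their corner are: complex pole pair at ωₙ ≈ 2.3; net slope = -40 dB/decade.

-40 dB/decade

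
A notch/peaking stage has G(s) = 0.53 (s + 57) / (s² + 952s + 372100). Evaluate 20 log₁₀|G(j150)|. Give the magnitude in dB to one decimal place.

|j150 + 57| = √(150² + 57²) = 160.5
|(j150)² + 952(j150) + 372100| = |3.496e+05 + j1.428e+05| = 3.776e+05
|G(j150)| = 0.53 × 160.5 / 3.776e+05 = 0.0002252
20 log₁₀(0.0002252) = -72.95 dB

-72.9 dB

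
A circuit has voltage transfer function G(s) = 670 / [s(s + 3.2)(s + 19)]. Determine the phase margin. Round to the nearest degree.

15°

Gain crossover: |G(jω)| = 1 at ω ≈ 5.4 rad/s.
∠G(j5.4) = −90° − arctan(5.4/3.2) − arctan(5.4/19) ≈ -165.23°
PM = 180° + (-165.23°) = 14.77°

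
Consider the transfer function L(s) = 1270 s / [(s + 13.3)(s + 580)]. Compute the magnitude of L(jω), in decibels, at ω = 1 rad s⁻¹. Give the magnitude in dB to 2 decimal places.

|j1| = 1
|j1 + 13.3| = √(1² + 13.3²) = 13.34
|j1 + 580| = √(1² + 580²) = 580
|L(j1)| = 1270 × 1 / (13.34 × 580) = 0.16417
20 log₁₀(0.16417) = -15.694 dB

-15.69 dB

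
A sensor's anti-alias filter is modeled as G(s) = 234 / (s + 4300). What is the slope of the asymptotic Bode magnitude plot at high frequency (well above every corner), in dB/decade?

With 0 zeros and 1 pole, the high-frequency asymptotic slope is 20 × (0 − 1) = -20 dB/decade.

-20 dB/decade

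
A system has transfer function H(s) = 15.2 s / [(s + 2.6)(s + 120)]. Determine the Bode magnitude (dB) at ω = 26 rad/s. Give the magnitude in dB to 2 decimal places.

-18.19 dB

|j26| = 26
|j26 + 2.6| = √(26² + 2.6²) = 26.13
|j26 + 120| = √(26² + 120²) = 122.8
|H(j26)| = 15.2 × 26 / (26.13 × 122.8) = 0.12318
20 log₁₀(0.12318) = -18.189 dB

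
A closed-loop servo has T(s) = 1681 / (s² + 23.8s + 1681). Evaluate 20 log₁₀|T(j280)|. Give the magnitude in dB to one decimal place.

-33.2 dB

|(j280)² + 23.8(j280) + 1681| = |-76719 + j6664| = 7.701e+04
|T(j280)| = 1681 / 7.701e+04 = 0.021829
20 log₁₀(0.021829) = -33.22 dB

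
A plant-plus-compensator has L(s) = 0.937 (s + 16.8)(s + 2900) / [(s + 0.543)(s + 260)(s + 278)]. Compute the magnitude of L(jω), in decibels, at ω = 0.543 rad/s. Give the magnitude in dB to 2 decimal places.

|j0.543 + 16.8| = √(0.543² + 16.8²) = 16.81
|j0.543 + 2900| = √(0.543² + 2900²) = 2900
|j0.543 + 0.543| = √(0.543² + 0.543²) = 0.7679
|j0.543 + 260| = √(0.543² + 260²) = 260
|j0.543 + 278| = √(0.543² + 278²) = 278
|L(j0.543)| = 0.937 × 16.81 × 2900 / (0.7679 × 260 × 278) = 0.82288
20 log₁₀(0.82288) = -1.693 dB

-1.69 dB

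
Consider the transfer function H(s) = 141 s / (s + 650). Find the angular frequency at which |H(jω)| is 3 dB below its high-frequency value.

650 rad/s

For a single-pole high-pass, the −3 dB point is at the pole: ω = 650 rad/s.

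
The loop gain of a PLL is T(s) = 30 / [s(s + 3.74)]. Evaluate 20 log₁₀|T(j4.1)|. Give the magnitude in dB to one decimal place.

2.4 dB

|j4.1 + 3.74| = √(4.1² + 3.74²) = 5.55
|j4.1| = 4.1
|T(j4.1)| = 30 / (5.55 × 4.1) = 1.3185
20 log₁₀(1.3185) = 2.40 dB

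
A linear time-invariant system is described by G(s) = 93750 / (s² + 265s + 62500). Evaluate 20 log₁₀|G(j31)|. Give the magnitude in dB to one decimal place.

|(j31)² + 265(j31) + 62500| = |61539 + j8215| = 6.208e+04
|G(j31)| = 93750 / 6.208e+04 = 1.51
20 log₁₀(1.51) = 3.58 dB

3.6 dB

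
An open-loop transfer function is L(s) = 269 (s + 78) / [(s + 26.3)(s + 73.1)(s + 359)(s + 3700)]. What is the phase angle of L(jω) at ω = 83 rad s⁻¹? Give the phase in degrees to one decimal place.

-88.6°

∠(j83 + 78) = arctan(83/78) = 46.78°
∠(j83 + 26.3) = arctan(83/26.3) = 72.42°
∠(j83 + 73.1) = arctan(83/73.1) = 48.63°
∠(j83 + 359) = arctan(83/359) = 13.02°
∠(j83 + 3700) = arctan(83/3700) = 1.29°
∠L(j83) = 46.78° − (72.42° + 48.63° + 13.02° + 1.29°) = -88.57°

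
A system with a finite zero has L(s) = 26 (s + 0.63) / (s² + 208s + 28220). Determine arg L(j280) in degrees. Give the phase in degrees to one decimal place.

∠(j280 + 0.63) = arctan(280/0.63) = 89.87°
∠[(j280)² + 208(j280) + 28220] = ∠[-50180 + j58240] = 130.75°
∠L(j280) = 89.87° − 130.75° = -40.88°

-40.9°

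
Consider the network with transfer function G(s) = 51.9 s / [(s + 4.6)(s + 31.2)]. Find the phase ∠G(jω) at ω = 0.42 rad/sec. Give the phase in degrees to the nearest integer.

∠(j0.42) = 90.00°
∠(j0.42 + 4.6) = arctan(0.42/4.6) = 5.22°
∠(j0.42 + 31.2) = arctan(0.42/31.2) = 0.77°
∠G(j0.42) = 90.00° − (5.22° + 0.77°) = 84.01°

84 deg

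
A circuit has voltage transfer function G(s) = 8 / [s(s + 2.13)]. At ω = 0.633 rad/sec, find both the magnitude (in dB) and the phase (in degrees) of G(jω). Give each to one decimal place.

|G| = 15.1 dB, ∠G = -106.6°

|j0.633 + 2.13| = √(0.633² + 2.13²) = 2.222
|j0.633| = 0.633
|G(j0.633)| = 8 / (2.222 × 0.633) = 5.6876
20 log₁₀(5.6876) = 15.10 dB
∠(j0.633 + 2.13) = arctan(0.633/2.13) = 16.55°
∠(j0.633) = 90.00°
∠G(j0.633) = − (16.55° + 90.00°) = -106.55°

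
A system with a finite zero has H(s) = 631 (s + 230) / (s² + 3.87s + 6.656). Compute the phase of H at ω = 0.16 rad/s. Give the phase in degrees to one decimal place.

∠(j0.16 + 230) = arctan(0.16/230) = 0.04°
∠[(j0.16)² + 3.87(j0.16) + 6.656] = ∠[6.6304 + j0.6192] = 5.34°
∠H(j0.16) = 0.04° − 5.34° = -5.30°

-5.3°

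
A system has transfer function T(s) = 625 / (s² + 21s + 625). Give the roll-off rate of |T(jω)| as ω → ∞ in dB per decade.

-40 dB/decade

With 0 zeros and 2 poles, the high-frequency asymptotic slope is 20 × (0 − 2) = -40 dB/decade.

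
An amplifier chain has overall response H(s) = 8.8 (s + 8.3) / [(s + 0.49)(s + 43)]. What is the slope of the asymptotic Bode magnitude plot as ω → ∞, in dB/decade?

With 1 zero and 2 poles, the high-frequency asymptotic slope is 20 × (1 − 2) = -20 dB/decade.

-20 dB/decade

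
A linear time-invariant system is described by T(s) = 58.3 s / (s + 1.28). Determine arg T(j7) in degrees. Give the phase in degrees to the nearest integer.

∠(j7) = 90.00°
∠(j7 + 1.28) = arctan(7/1.28) = 79.64°
∠T(j7) = 90.00° − 79.64° = 10.36°

10°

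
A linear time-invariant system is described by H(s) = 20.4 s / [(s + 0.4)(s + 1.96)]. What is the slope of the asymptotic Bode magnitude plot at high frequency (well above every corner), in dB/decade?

With 1 zero and 2 poles, the high-frequency asymptotic slope is 20 × (1 − 2) = -20 dB/decade.

-20 dB/decade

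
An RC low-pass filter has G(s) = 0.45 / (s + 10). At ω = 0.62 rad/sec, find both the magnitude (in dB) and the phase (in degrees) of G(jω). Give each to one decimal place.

|j0.62 + 10| = √(0.62² + 10²) = 10.02
|G(j0.62)| = 0.45 / 10.02 = 0.044914
20 log₁₀(0.044914) = -26.95 dB
∠(j0.62 + 10) = arctan(0.62/10) = 3.55°
∠G(j0.62) = −3.55° = -3.55°

|G| = -27.0 dB, ∠G = -3.5°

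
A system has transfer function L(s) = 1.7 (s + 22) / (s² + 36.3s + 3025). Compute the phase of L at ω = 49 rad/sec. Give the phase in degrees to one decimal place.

-4.8°

∠(j49 + 22) = arctan(49/22) = 65.82°
∠[(j49)² + 36.3(j49) + 3025] = ∠[624 + j1778.7] = 70.67°
∠L(j49) = 65.82° − 70.67° = -4.85°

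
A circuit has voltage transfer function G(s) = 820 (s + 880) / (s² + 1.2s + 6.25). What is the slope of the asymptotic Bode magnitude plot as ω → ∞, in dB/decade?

With 1 zero and 2 poles, the high-frequency asymptotic slope is 20 × (1 − 2) = -20 dB/decade.

-20 dB/decade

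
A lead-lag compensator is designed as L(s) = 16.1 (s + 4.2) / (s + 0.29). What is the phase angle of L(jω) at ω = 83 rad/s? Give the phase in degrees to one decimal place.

∠(j83 + 4.2) = arctan(83/4.2) = 87.10°
∠(j83 + 0.29) = arctan(83/0.29) = 89.80°
∠L(j83) = 87.10° − 89.80° = -2.70°

-2.7°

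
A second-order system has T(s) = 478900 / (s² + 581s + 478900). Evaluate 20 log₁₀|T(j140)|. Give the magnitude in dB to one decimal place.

|(j140)² + 581(j140) + 478900| = |4.593e+05 + j81340| = 4.664e+05
|T(j140)| = 478900 / 4.664e+05 = 1.0267
20 log₁₀(1.0267) = 0.23 dB

0.2 dB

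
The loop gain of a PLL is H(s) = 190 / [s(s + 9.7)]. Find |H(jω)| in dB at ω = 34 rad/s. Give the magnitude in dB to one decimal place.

-16.0 dB

|j34 + 9.7| = √(34² + 9.7²) = 35.36
|j34| = 34
|H(j34)| = 190 / (35.36 × 34) = 0.15805
20 log₁₀(0.15805) = -16.02 dB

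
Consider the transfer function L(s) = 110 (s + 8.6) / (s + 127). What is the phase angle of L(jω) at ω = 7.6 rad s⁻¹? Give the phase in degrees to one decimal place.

∠(j7.6 + 8.6) = arctan(7.6/8.6) = 41.47°
∠(j7.6 + 127) = arctan(7.6/127) = 3.42°
∠L(j7.6) = 41.47° − 3.42° = 38.04°

38.0°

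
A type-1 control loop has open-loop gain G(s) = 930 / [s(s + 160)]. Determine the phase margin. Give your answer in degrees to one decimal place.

Gain crossover: |G(jω)| = 1 at ω ≈ 5.81 rad s⁻¹.
∠G(j5.81) = −90° − arctan(5.81/160) ≈ -92.08°
PM = 180° + (-92.08°) = 87.92°

87.9°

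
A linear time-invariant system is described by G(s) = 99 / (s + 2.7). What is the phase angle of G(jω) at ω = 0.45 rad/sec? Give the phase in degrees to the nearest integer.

-9°

∠(j0.45 + 2.7) = arctan(0.45/2.7) = 9.46°
∠G(j0.45) = −9.46° = -9.46°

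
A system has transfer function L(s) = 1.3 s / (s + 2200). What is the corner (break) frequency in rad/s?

2200 rad/s

The single real pole at s = −2200 gives a corner at ω = 2200 rad/s.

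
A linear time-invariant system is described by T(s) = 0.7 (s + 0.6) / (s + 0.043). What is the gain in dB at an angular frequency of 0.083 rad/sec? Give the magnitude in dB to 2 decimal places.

|j0.083 + 0.6| = √(0.083² + 0.6²) = 0.6057
|j0.083 + 0.043| = √(0.083² + 0.043²) = 0.09348
|T(j0.083)| = 0.7 × 0.6057 / 0.09348 = 4.5359
20 log₁₀(4.5359) = 13.133 dB

13.13 dB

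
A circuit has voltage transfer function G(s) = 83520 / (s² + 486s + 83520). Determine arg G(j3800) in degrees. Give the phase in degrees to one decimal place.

∠[(j3800)² + 486(j3800) + 83520] = ∠[-1.4356e+07 + j1.8468e+06] = 172.67°
∠G(j3800) = −172.67° = -172.67°

-172.7 deg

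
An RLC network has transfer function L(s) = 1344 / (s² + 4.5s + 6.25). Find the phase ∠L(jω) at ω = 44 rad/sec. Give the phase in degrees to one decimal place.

-174.1°

∠[(j44)² + 4.5(j44) + 6.25] = ∠[-1929.8 + j198] = 174.14°
∠L(j44) = −174.14° = -174.14°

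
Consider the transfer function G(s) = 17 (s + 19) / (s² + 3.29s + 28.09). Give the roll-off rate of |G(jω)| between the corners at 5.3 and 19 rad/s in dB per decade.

In this band the factors already past their corner are: complex pole pair at ωₙ ≈ 5.3; net slope = -40 dB/decade.

-40 dB/decade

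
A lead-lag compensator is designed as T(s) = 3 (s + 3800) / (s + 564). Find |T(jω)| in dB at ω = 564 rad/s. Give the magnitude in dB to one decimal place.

|j564 + 3800| = √(564² + 3800²) = 3842
|j564 + 564| = √(564² + 564²) = 797.6
|T(j564)| = 3 × 3842 / 797.6 = 14.449
20 log₁₀(14.449) = 23.20 dB

23.2 dB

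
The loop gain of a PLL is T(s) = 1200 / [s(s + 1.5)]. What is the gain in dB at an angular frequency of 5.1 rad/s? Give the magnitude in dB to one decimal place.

|j5.1 + 1.5| = √(5.1² + 1.5²) = 5.316
|j5.1| = 5.1
|T(j5.1)| = 1200 / (5.316 × 5.1) = 44.261
20 log₁₀(44.261) = 32.92 dB

32.9 dB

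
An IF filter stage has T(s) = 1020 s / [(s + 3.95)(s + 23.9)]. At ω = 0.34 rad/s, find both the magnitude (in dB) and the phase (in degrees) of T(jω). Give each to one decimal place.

|T| = 11.3 dB, ∠T = 84.3°

|j0.34| = 0.34
|j0.34 + 3.95| = √(0.34² + 3.95²) = 3.965
|j0.34 + 23.9| = √(0.34² + 23.9²) = 23.9
|T(j0.34)| = 1020 × 0.34 / (3.965 × 23.9) = 3.6596
20 log₁₀(3.6596) = 11.27 dB
∠(j0.34) = 90.00°
∠(j0.34 + 3.95) = arctan(0.34/3.95) = 4.92°
∠(j0.34 + 23.9) = arctan(0.34/23.9) = 0.82°
∠T(j0.34) = 90.00° − (4.92° + 0.82°) = 84.27°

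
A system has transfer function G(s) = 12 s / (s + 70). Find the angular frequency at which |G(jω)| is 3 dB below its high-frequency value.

70 rad/sec

For a single-pole high-pass, the −3 dB point is at the pole: ω = 70 rad/sec.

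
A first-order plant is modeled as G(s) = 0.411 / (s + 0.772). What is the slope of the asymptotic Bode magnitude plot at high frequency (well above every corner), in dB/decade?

With 0 zeros and 1 pole, the high-frequency asymptotic slope is 20 × (0 − 1) = -20 dB/decade.

-20 dB/decade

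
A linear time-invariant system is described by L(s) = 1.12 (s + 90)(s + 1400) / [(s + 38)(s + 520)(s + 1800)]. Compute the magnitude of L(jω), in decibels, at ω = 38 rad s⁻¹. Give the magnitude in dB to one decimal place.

|j38 + 90| = √(38² + 90²) = 97.69
|j38 + 1400| = √(38² + 1400²) = 1401
|j38 + 38| = √(38² + 38²) = 53.74
|j38 + 520| = √(38² + 520²) = 521.4
|j38 + 1800| = √(38² + 1800²) = 1800
|L(j38)| = 1.12 × 97.69 × 1401 / (53.74 × 521.4 × 1800) = 0.0030377
20 log₁₀(0.0030377) = -50.35 dB

-50.3 dB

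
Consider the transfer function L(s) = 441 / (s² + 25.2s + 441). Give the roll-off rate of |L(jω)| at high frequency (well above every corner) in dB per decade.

-40 dB/decade

With 0 zeros and 2 poles, the high-frequency asymptotic slope is 20 × (0 − 2) = -40 dB/decade.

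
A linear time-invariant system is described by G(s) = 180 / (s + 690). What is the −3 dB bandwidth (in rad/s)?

For a single-pole low-pass, the −3 dB point is at the pole: ω = 690 rad/s.

690 rad/s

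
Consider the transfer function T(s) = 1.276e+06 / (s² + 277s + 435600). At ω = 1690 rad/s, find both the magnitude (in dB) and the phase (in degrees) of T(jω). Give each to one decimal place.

|T| = -5.7 dB, ∠T = -169.1°

|(j1690)² + 277(j1690) + 435600| = |-2.4205e+06 + j4.6813e+05| = 2.465e+06
|T(j1690)| = 1.276e+06 / 2.465e+06 = 0.51757
20 log₁₀(0.51757) = -5.72 dB
∠[(j1690)² + 277(j1690) + 435600] = ∠[-2.4205e+06 + j4.6813e+05] = 169.05°
∠T(j1690) = −169.05° = -169.05°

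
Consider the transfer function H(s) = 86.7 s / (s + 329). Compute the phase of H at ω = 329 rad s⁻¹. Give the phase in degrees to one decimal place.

∠(j329) = 90.00°
∠(j329 + 329) = arctan(329/329) = 45.00°
∠H(j329) = 90.00° − 45.00° = 45.00°

45.0°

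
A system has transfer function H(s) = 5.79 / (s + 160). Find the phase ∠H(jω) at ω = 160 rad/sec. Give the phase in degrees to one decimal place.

∠(j160 + 160) = arctan(160/160) = 45.00°
∠H(j160) = −45.00° = -45.00°

-45.0°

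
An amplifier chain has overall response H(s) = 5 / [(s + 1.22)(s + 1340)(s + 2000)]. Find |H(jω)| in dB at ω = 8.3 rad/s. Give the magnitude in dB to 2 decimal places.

-133.06 dB

|j8.3 + 1.22| = √(8.3² + 1.22²) = 8.389
|j8.3 + 1340| = √(8.3² + 1340²) = 1340
|j8.3 + 2000| = √(8.3² + 2000²) = 2000
|H(j8.3)| = 5 / (8.389 × 1340 × 2000) = 2.2238e-07
20 log₁₀(2.2238e-07) = -133.058 dB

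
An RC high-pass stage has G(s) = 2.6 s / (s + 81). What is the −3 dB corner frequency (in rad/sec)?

For a single-pole high-pass, the −3 dB point is at the pole: ω = 81 rad/sec.

81 rad/sec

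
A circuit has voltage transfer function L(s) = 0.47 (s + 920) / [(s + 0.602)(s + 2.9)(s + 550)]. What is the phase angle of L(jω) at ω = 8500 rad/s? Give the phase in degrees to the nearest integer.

∠(j8500 + 920) = arctan(8500/920) = 83.82°
∠(j8500 + 0.602) = arctan(8500/0.602) = 90.00°
∠(j8500 + 2.9) = arctan(8500/2.9) = 89.98°
∠(j8500 + 550) = arctan(8500/550) = 86.30°
∠L(j8500) = 83.82° − (90.00° + 89.98° + 86.30°) = -182.45°

-182°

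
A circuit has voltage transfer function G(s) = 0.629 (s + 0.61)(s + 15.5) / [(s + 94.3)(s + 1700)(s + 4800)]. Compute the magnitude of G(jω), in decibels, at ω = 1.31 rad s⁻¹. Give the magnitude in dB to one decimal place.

-154.7 dB

|j1.31 + 0.61| = √(1.31² + 0.61²) = 1.445
|j1.31 + 15.5| = √(1.31² + 15.5²) = 15.56
|j1.31 + 94.3| = √(1.31² + 94.3²) = 94.31
|j1.31 + 1700| = √(1.31² + 1700²) = 1700
|j1.31 + 4800| = √(1.31² + 4800²) = 4800
|G(j1.31)| = 0.629 × 1.445 × 15.56 / (94.31 × 1700 × 4800) = 1.8373e-08
20 log₁₀(1.8373e-08) = -154.72 dB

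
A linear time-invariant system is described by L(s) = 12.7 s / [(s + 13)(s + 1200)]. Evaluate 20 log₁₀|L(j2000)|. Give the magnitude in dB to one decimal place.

|j2000| = 2000
|j2000 + 13| = √(2000² + 13²) = 2000
|j2000 + 1200| = √(2000² + 1200²) = 2332
|L(j2000)| = 12.7 × 2000 / (2000 × 2332) = 0.005445
20 log₁₀(0.005445) = -45.28 dB

-45.3 dB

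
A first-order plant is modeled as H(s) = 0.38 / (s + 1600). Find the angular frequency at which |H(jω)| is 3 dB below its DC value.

For a single-pole low-pass, the −3 dB point is at the pole: ω = 1600 rad/s.

1600 rad/s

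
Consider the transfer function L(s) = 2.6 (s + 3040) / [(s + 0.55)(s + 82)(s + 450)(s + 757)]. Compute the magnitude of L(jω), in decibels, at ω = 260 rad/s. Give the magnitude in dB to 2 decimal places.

-131.40 dB

|j260 + 3040| = √(260² + 3040²) = 3051
|j260 + 0.55| = √(260² + 0.55²) = 260
|j260 + 82| = √(260² + 82²) = 272.6
|j260 + 450| = √(260² + 450²) = 519.7
|j260 + 757| = √(260² + 757²) = 800.4
|L(j260)| = 2.6 × 3051 / (260 × 272.6 × 519.7 × 800.4) = 2.6904e-07
20 log₁₀(2.6904e-07) = -131.404 dB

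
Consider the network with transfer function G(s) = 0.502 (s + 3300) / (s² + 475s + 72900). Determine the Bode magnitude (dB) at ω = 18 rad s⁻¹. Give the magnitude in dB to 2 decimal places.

|j18 + 3300| = √(18² + 3300²) = 3300
|(j18)² + 475(j18) + 72900| = |72576 + j8550| = 7.308e+04
|G(j18)| = 0.502 × 3300 / 7.308e+04 = 0.022669
20 log₁₀(0.022669) = -32.891 dB

-32.89 dB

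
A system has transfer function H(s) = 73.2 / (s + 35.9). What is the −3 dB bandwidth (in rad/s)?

35.9 rad/s

For a single-pole low-pass, the −3 dB point is at the pole: ω = 35.9 rad/s.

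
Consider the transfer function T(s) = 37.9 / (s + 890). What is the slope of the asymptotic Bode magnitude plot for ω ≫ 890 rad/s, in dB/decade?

-20 dB/decade

With 0 zeros and 1 pole, the high-frequency asymptotic slope is 20 × (0 − 1) = -20 dB/decade.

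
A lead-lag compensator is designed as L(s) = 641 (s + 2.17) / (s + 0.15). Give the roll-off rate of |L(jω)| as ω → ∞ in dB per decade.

0 dB/decade

With 1 zero and 1 pole, the high-frequency asymptotic slope is 20 × (1 − 1) = 0 dB/decade.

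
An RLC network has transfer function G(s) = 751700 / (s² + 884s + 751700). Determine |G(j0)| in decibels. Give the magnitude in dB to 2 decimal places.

G(0) = 751700 / 751700 = 1
20 log₁₀(1) = 0.000 dB

0.00 dB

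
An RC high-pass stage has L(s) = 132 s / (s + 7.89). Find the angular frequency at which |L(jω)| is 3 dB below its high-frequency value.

7.89 rad/s

For a single-pole high-pass, the −3 dB point is at the pole: ω = 7.89 rad/s.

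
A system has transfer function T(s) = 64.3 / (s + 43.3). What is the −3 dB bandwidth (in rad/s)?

43.3 rad/s

For a single-pole low-pass, the −3 dB point is at the pole: ω = 43.3 rad/s.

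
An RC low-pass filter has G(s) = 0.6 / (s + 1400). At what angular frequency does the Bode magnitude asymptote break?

The single real pole at s = −1400 gives a corner at ω = 1400 rad/s.

1400 rad/s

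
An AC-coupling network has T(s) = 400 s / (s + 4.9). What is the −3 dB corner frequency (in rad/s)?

4.9 rad/s

For a single-pole high-pass, the −3 dB point is at the pole: ω = 4.9 rad/s.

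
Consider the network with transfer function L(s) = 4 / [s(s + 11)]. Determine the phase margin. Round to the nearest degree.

88 deg

Gain crossover: |L(jω)| = 1 at ω ≈ 0.363 rad/s.
∠L(j0.363) = −90° − arctan(0.363/11) ≈ -91.89°
PM = 180° + (-91.89°) = 88.11°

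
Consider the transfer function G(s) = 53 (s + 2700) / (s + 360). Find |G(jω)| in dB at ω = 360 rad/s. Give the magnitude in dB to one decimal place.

|j360 + 2700| = √(360² + 2700²) = 2724
|j360 + 360| = √(360² + 360²) = 509.1
|G(j360)| = 53 × 2724 / 509.1 = 283.56
20 log₁₀(283.56) = 49.05 dB

49.1 dB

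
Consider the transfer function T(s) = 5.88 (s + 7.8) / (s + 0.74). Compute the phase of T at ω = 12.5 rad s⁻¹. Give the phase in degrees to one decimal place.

∠(j12.5 + 7.8) = arctan(12.5/7.8) = 58.04°
∠(j12.5 + 0.74) = arctan(12.5/0.74) = 86.61°
∠T(j12.5) = 58.04° − 86.61° = -28.58°

-28.6°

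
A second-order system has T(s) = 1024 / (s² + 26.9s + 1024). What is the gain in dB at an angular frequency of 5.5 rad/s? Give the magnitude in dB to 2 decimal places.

|(j5.5)² + 26.9(j5.5) + 1024| = |993.75 + j147.95| = 1005
|T(j5.5)| = 1024 / 1005 = 1.0192
20 log₁₀(1.0192) = 0.165 dB

0.17 dB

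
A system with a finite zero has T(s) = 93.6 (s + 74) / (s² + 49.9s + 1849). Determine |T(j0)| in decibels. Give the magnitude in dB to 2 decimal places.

T(0) = 93.6 × 74 / 1849 = 3.746
20 log₁₀(3.746) = 11.471 dB

11.47 dB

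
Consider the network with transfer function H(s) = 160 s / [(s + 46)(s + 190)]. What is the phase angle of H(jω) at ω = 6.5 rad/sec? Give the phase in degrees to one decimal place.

80.0°

∠(j6.5) = 90.00°
∠(j6.5 + 46) = arctan(6.5/46) = 8.04°
∠(j6.5 + 190) = arctan(6.5/190) = 1.96°
∠H(j6.5) = 90.00° − (8.04° + 1.96°) = 80.00°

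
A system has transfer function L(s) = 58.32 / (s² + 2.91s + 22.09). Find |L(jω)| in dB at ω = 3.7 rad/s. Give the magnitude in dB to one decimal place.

|(j3.7)² + 2.91(j3.7) + 22.09| = |8.4 + j10.767| = 13.66
|L(j3.7)| = 58.32 / 13.66 = 4.2706
20 log₁₀(4.2706) = 12.61 dB

12.6 dB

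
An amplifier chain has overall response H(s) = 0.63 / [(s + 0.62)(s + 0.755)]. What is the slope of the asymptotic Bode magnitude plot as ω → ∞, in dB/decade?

With 0 zeros and 2 poles, the high-frequency asymptotic slope is 20 × (0 − 2) = -40 dB/decade.

-40 dB/decade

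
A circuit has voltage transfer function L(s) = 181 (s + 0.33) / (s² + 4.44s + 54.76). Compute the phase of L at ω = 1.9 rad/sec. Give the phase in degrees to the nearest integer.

71°

∠(j1.9 + 0.33) = arctan(1.9/0.33) = 80.15°
∠[(j1.9)² + 4.44(j1.9) + 54.76] = ∠[51.15 + j8.436] = 9.37°
∠L(j1.9) = 80.15° − 9.37° = 70.78°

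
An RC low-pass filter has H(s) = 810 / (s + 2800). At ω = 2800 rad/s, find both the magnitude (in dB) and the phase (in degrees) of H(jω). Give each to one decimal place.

|j2800 + 2800| = √(2800² + 2800²) = 3960
|H(j2800)| = 810 / 3960 = 0.20456
20 log₁₀(0.20456) = -13.78 dB
∠(j2800 + 2800) = arctan(2800/2800) = 45.00°
∠H(j2800) = −45.00° = -45.00°

|H| = -13.8 dB, ∠H = -45.0 deg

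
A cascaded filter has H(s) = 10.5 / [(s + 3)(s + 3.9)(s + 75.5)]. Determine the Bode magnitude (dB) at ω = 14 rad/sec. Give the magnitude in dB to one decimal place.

-63.6 dB

|j14 + 3| = √(14² + 3²) = 14.32
|j14 + 3.9| = √(14² + 3.9²) = 14.53
|j14 + 75.5| = √(14² + 75.5²) = 76.79
|H(j14)| = 10.5 / (14.32 × 14.53 × 76.79) = 0.00065715
20 log₁₀(0.00065715) = -63.65 dB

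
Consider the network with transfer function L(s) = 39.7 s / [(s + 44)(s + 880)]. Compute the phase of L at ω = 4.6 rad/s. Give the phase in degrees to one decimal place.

83.7°

∠(j4.6) = 90.00°
∠(j4.6 + 44) = arctan(4.6/44) = 5.97°
∠(j4.6 + 880) = arctan(4.6/880) = 0.30°
∠L(j4.6) = 90.00° − (5.97° + 0.30°) = 83.73°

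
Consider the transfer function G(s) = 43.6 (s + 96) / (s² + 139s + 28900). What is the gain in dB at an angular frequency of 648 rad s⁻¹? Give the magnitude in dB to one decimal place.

|j648 + 96| = √(648² + 96²) = 655.1
|(j648)² + 139(j648) + 28900| = |-3.91e+05 + j90072| = 4.012e+05
|G(j648)| = 43.6 × 655.1 / 4.012e+05 = 0.071181
20 log₁₀(0.071181) = -22.95 dB

-23.0 dB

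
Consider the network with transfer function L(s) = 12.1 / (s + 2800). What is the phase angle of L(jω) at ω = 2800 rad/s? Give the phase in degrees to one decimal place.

-45.0 deg

∠(j2800 + 2800) = arctan(2800/2800) = 45.00°
∠L(j2800) = −45.00° = -45.00°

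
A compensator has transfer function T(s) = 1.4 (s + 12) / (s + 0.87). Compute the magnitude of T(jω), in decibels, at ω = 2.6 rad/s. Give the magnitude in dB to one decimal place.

15.9 dB

|j2.6 + 12| = √(2.6² + 12²) = 12.28
|j2.6 + 0.87| = √(2.6² + 0.87²) = 2.742
|T(j2.6)| = 1.4 × 12.28 / 2.742 = 6.2698
20 log₁₀(6.2698) = 15.95 dB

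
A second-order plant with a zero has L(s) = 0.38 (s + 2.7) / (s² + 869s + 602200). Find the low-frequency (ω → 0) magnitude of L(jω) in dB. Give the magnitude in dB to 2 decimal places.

L(0) = 0.38 × 2.7 / 602200 = 1.7038e-06
20 log₁₀(1.7038e-06) = -115.372 dB

-115.37 dB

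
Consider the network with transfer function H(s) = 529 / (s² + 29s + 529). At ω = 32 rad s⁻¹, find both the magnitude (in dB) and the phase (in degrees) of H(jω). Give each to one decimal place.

|H| = -6.0 dB, ∠H = -118.1°

|(j32)² + 29(j32) + 529| = |-495 + j928| = 1052
|H(j32)| = 529 / 1052 = 0.50296
20 log₁₀(0.50296) = -5.97 dB
∠[(j32)² + 29(j32) + 529] = ∠[-495 + j928] = 118.08°
∠H(j32) = −118.08° = -118.08°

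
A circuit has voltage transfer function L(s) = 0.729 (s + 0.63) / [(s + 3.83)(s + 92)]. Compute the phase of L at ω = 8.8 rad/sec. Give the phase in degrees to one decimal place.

∠(j8.8 + 0.63) = arctan(8.8/0.63) = 85.91°
∠(j8.8 + 3.83) = arctan(8.8/3.83) = 66.48°
∠(j8.8 + 92) = arctan(8.8/92) = 5.46°
∠L(j8.8) = 85.91° − (66.48° + 5.46°) = 13.96°

14.0 deg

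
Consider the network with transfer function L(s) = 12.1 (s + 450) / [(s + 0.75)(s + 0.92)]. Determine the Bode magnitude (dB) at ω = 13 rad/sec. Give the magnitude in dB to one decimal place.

30.1 dB

|j13 + 450| = √(13² + 450²) = 450.2
|j13 + 0.75| = √(13² + 0.75²) = 13.02
|j13 + 0.92| = √(13² + 0.92²) = 13.03
|L(j13)| = 12.1 × 450.2 / (13.02 × 13.03) = 32.099
20 log₁₀(32.099) = 30.13 dB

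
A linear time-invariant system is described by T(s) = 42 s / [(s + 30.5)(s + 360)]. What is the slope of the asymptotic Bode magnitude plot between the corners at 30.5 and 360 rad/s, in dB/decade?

In this band the factors already past their corner are: 1 differentiator zero, pole at 30.5; net slope = 0 dB/decade.

0 dB/decade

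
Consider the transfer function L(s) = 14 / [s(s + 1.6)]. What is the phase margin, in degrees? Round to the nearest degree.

Gain crossover: |L(jω)| = 1 at ω ≈ 3.57 rad s⁻¹.
∠L(j3.57) = −90° − arctan(3.57/1.6) ≈ -155.89°
PM = 180° + (-155.89°) = 24.11°

24°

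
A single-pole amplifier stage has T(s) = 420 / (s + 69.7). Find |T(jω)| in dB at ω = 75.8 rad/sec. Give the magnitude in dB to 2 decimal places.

12.21 dB

|j75.8 + 69.7| = √(75.8² + 69.7²) = 103
|T(j75.8)| = 420 / 103 = 4.0787
20 log₁₀(4.0787) = 12.210 dB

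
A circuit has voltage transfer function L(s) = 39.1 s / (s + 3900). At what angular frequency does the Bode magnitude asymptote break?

The single real pole at s = −3900 gives a corner at ω = 3900 rad/sec.

3900 rad/sec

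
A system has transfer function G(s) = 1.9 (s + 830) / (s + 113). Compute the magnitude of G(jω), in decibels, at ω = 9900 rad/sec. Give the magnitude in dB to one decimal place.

|j9900 + 830| = √(9900² + 830²) = 9935
|j9900 + 113| = √(9900² + 113²) = 9901
|G(j9900)| = 1.9 × 9935 / 9901 = 1.9065
20 log₁₀(1.9065) = 5.60 dB

5.6 dB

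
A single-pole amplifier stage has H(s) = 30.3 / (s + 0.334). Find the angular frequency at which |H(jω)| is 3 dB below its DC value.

For a single-pole low-pass, the −3 dB point is at the pole: ω = 0.334 rad/sec.

0.334 rad/sec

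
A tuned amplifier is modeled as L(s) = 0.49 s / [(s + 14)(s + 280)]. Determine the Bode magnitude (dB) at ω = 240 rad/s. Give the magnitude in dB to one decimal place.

-57.5 dB

|j240| = 240
|j240 + 14| = √(240² + 14²) = 240.4
|j240 + 280| = √(240² + 280²) = 368.8
|L(j240)| = 0.49 × 240 / (240.4 × 368.8) = 0.0013264
20 log₁₀(0.0013264) = -57.55 dB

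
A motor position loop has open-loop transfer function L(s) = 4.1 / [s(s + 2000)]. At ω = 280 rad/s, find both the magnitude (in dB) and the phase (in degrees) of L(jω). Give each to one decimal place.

|L| = -102.8 dB, ∠L = -98.0 deg

|j280 + 2000| = √(280² + 2000²) = 2020
|j280| = 280
|L(j280)| = 4.1 / (2020 × 280) = 7.2507e-06
20 log₁₀(7.2507e-06) = -102.79 dB
∠(j280 + 2000) = arctan(280/2000) = 7.97°
∠(j280) = 90.00°
∠L(j280) = − (7.97° + 90.00°) = -97.97°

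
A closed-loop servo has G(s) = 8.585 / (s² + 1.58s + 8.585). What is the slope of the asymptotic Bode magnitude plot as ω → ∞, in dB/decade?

-40 dB/decade

With 0 zeros and 2 poles, the high-frequency asymptotic slope is 20 × (0 − 2) = -40 dB/decade.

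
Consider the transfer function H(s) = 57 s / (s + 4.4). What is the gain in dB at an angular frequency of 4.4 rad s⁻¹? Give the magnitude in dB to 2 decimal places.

|j4.4| = 4.4
|j4.4 + 4.4| = √(4.4² + 4.4²) = 6.223
|H(j4.4)| = 57 × 4.4 / 6.223 = 40.305
20 log₁₀(40.305) = 32.107 dB

32.11 dB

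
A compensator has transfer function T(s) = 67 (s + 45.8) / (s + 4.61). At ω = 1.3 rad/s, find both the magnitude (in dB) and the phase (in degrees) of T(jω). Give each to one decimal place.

|j1.3 + 45.8| = √(1.3² + 45.8²) = 45.82
|j1.3 + 4.61| = √(1.3² + 4.61²) = 4.79
|T(j1.3)| = 67 × 45.82 / 4.79 = 640.91
20 log₁₀(640.91) = 56.14 dB
∠(j1.3 + 45.8) = arctan(1.3/45.8) = 1.63°
∠(j1.3 + 4.61) = arctan(1.3/4.61) = 15.75°
∠T(j1.3) = 1.63° − 15.75° = -14.12°

|T| = 56.1 dB, ∠T = -14.1 deg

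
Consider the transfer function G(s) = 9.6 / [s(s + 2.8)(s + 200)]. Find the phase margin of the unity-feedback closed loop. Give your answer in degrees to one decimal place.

89.6°

Gain crossover: |G(jω)| = 1 at ω ≈ 0.0171 rad/s.
∠G(j0.0171) = −90° − arctan(0.0171/2.8) − arctan(0.0171/200) ≈ -90.36°
PM = 180° + (-90.36°) = 89.64°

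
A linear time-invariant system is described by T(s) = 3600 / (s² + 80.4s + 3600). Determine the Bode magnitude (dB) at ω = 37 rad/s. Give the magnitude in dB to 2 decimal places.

|(j37)² + 80.4(j37) + 3600| = |2231 + j2974.8| = 3718
|T(j37)| = 3600 / 3718 = 0.96815
20 log₁₀(0.96815) = -0.281 dB

-0.28 dB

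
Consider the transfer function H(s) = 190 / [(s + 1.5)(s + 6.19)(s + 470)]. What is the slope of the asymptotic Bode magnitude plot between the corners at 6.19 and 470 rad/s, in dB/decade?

-40 dB/decade

In this band the factors already past their corner are: pole at 1.5, pole at 6.19; net slope = -40 dB/decade.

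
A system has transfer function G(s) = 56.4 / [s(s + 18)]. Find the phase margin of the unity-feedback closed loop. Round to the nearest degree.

80°

Gain crossover: |G(jω)| = 1 at ω ≈ 3.09 rad/sec.
∠G(j3.09) = −90° − arctan(3.09/18) ≈ -99.74°
PM = 180° + (-99.74°) = 80.26°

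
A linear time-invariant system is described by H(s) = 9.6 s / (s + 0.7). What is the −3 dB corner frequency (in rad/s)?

0.7 rad/s

For a single-pole high-pass, the −3 dB point is at the pole: ω = 0.7 rad/s.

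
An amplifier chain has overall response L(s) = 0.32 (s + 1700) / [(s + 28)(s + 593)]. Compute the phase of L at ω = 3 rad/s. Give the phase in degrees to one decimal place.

-6.3°

∠(j3 + 1700) = arctan(3/1700) = 0.10°
∠(j3 + 28) = arctan(3/28) = 6.12°
∠(j3 + 593) = arctan(3/593) = 0.29°
∠L(j3) = 0.10° − (6.12° + 0.29°) = -6.30°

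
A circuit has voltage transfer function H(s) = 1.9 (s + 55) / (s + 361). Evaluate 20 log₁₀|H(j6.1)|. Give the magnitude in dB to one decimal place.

-10.7 dB

|j6.1 + 55| = √(6.1² + 55²) = 55.34
|j6.1 + 361| = √(6.1² + 361²) = 361.1
|H(j6.1)| = 1.9 × 55.34 / 361.1 = 0.29121
20 log₁₀(0.29121) = -10.72 dB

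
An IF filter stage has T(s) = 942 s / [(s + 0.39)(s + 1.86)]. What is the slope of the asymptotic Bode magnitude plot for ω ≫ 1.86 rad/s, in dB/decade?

With 1 zero and 2 poles, the high-frequency asymptotic slope is 20 × (1 − 2) = -20 dB/decade.

-20 dB/decade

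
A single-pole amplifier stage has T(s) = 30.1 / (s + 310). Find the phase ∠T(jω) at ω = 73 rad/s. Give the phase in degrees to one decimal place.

-13.3°

∠(j73 + 310) = arctan(73/310) = 13.25°
∠T(j73) = −13.25° = -13.25°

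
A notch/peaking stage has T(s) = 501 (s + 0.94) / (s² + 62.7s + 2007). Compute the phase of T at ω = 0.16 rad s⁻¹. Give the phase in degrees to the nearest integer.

9°

∠(j0.16 + 0.94) = arctan(0.16/0.94) = 9.66°
∠[(j0.16)² + 62.7(j0.16) + 2007] = ∠[2007 + j10.032] = 0.29°
∠T(j0.16) = 9.66° − 0.29° = 9.37°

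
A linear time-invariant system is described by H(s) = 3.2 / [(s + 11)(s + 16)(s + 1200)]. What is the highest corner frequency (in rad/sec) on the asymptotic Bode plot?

1200 rad/sec

Break frequencies occur at each pole and zero magnitude: 11 rad/sec, 16 rad/sec, 1200 rad/sec.
The highest is 1200 rad/sec.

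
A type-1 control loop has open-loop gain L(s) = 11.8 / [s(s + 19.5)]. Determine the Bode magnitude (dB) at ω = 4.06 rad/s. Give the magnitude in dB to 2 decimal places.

|j4.06 + 19.5| = √(4.06² + 19.5²) = 19.92
|j4.06| = 4.06
|L(j4.06)| = 11.8 / (19.92 × 4.06) = 0.14592
20 log₁₀(0.14592) = -16.718 dB

-16.72 dB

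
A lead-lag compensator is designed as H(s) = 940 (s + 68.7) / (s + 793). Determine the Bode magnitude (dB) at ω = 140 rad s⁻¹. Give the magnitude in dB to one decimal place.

45.2 dB

|j140 + 68.7| = √(140² + 68.7²) = 155.9
|j140 + 793| = √(140² + 793²) = 805.3
|H(j140)| = 940 × 155.9 / 805.3 = 182.04
20 log₁₀(182.04) = 45.20 dB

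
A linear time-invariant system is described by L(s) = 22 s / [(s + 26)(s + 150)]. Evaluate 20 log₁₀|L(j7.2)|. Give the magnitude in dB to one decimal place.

-28.2 dB

|j7.2| = 7.2
|j7.2 + 26| = √(7.2² + 26²) = 26.98
|j7.2 + 150| = √(7.2² + 150²) = 150.2
|L(j7.2)| = 22 × 7.2 / (26.98 × 150.2) = 0.039097
20 log₁₀(0.039097) = -28.16 dB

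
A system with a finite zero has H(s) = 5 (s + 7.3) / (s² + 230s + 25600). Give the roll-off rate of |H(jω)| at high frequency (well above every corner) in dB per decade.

-20 dB/decade

With 1 zero and 2 poles, the high-frequency asymptotic slope is 20 × (1 − 2) = -20 dB/decade.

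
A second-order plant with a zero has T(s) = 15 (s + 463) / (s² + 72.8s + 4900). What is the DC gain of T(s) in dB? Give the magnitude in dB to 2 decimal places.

3.03 dB

T(0) = 15 × 463 / 4900 = 1.4173
20 log₁₀(1.4173) = 3.030 dB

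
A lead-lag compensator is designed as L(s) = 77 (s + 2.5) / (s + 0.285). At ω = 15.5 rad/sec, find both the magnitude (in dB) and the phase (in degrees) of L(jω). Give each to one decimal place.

|j15.5 + 2.5| = √(15.5² + 2.5²) = 15.7
|j15.5 + 0.285| = √(15.5² + 0.285²) = 15.5
|L(j15.5)| = 77 × 15.7 / 15.5 = 77.982
20 log₁₀(77.982) = 37.84 dB
∠(j15.5 + 2.5) = arctan(15.5/2.5) = 80.84°
∠(j15.5 + 0.285) = arctan(15.5/0.285) = 88.95°
∠L(j15.5) = 80.84° − 88.95° = -8.11°

|L| = 37.8 dB, ∠L = -8.1°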